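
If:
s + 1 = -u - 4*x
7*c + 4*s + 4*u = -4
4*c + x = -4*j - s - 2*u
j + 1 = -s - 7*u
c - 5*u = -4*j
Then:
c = 464/1551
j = 4/141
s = -53/33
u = 128/1551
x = 203/1551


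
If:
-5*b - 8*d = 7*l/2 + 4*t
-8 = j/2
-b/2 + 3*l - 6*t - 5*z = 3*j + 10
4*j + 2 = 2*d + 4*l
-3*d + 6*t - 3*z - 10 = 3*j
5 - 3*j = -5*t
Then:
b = 113918/2475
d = -52861/2475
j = -16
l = -11932/2475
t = -53/5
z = 31741/2475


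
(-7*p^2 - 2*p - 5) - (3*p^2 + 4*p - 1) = -10*p^2 - 6*p - 4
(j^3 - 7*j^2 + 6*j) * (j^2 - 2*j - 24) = j^5 - 9*j^4 - 4*j^3 + 156*j^2 - 144*j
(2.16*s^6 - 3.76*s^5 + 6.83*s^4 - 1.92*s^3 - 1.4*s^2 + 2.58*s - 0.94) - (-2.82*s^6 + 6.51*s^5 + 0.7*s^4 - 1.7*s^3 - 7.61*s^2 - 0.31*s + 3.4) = 4.98*s^6 - 10.27*s^5 + 6.13*s^4 - 0.22*s^3 + 6.21*s^2 + 2.89*s - 4.34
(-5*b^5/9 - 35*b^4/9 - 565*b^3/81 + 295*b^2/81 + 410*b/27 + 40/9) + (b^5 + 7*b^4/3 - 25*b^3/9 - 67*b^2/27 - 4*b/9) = 4*b^5/9 - 14*b^4/9 - 790*b^3/81 + 94*b^2/81 + 398*b/27 + 40/9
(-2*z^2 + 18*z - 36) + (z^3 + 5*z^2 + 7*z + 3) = z^3 + 3*z^2 + 25*z - 33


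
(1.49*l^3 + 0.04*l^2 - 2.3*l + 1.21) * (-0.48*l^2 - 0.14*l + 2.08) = -0.7152*l^5 - 0.2278*l^4 + 4.1976*l^3 - 0.1756*l^2 - 4.9534*l + 2.5168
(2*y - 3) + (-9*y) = -7*y - 3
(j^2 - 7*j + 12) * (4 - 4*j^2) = -4*j^4 + 28*j^3 - 44*j^2 - 28*j + 48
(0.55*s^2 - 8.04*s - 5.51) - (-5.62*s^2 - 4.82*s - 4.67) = 6.17*s^2 - 3.22*s - 0.84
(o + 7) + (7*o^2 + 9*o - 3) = 7*o^2 + 10*o + 4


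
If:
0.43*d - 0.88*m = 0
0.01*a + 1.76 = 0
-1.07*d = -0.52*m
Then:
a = -176.00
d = 0.00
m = 0.00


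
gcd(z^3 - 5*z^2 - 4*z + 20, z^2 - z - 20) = z - 5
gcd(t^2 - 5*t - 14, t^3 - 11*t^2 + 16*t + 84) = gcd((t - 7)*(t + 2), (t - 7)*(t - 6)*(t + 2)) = t^2 - 5*t - 14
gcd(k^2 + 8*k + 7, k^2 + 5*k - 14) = k + 7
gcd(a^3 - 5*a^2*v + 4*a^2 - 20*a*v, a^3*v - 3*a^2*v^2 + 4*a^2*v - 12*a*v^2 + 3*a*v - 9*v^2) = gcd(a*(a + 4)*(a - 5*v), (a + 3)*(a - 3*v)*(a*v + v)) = 1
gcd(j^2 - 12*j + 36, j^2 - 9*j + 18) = j - 6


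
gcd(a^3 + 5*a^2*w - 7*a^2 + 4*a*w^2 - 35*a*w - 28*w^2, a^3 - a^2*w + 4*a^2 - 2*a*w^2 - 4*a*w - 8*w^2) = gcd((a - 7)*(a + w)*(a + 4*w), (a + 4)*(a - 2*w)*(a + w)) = a + w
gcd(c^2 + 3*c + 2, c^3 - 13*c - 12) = c + 1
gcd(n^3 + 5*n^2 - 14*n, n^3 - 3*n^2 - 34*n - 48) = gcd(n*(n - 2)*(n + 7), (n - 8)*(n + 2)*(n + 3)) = 1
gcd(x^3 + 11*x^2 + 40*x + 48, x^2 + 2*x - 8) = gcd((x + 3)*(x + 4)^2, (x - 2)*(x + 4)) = x + 4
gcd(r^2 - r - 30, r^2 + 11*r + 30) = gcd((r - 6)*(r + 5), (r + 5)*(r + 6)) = r + 5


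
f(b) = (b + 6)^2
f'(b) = 2*b + 12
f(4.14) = 102.82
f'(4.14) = 20.28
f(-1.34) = 21.72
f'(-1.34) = 9.32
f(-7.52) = 2.31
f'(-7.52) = -3.04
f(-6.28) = 0.08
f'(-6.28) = -0.56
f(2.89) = 79.03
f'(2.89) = 17.78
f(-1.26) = 22.47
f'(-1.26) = 9.48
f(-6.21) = 0.04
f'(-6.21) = -0.42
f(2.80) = 77.44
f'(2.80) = 17.60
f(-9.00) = 9.00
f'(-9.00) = -6.00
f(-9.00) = 9.00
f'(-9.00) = -6.00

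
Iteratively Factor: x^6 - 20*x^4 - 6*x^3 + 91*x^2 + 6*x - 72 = (x + 3)*(x^5 - 3*x^4 - 11*x^3 + 27*x^2 + 10*x - 24) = (x - 4)*(x + 3)*(x^4 + x^3 - 7*x^2 - x + 6) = (x - 4)*(x + 1)*(x + 3)*(x^3 - 7*x + 6) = (x - 4)*(x - 2)*(x + 1)*(x + 3)*(x^2 + 2*x - 3) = (x - 4)*(x - 2)*(x - 1)*(x + 1)*(x + 3)*(x + 3)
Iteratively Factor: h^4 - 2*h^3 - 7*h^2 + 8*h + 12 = (h + 1)*(h^3 - 3*h^2 - 4*h + 12) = (h - 2)*(h + 1)*(h^2 - h - 6) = (h - 3)*(h - 2)*(h + 1)*(h + 2)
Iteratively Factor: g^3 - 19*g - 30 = (g + 2)*(g^2 - 2*g - 15) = (g - 5)*(g + 2)*(g + 3)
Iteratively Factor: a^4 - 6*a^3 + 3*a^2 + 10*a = (a)*(a^3 - 6*a^2 + 3*a + 10) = a*(a - 5)*(a^2 - a - 2) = a*(a - 5)*(a + 1)*(a - 2)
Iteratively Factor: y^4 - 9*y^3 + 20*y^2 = (y - 4)*(y^3 - 5*y^2) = y*(y - 4)*(y^2 - 5*y) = y^2*(y - 4)*(y - 5)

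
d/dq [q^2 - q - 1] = 2*q - 1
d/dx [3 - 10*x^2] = -20*x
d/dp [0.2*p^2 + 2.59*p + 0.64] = 0.4*p + 2.59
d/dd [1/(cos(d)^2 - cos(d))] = (-sin(d)/cos(d)^2 + 2*tan(d))/(cos(d) - 1)^2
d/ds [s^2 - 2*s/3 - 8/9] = 2*s - 2/3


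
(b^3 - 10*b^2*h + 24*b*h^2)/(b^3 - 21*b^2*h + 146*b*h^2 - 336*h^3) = b*(b - 4*h)/(b^2 - 15*b*h + 56*h^2)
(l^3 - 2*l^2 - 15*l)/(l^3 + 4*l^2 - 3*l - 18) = l*(l - 5)/(l^2 + l - 6)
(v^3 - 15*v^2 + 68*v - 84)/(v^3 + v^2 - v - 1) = (v^3 - 15*v^2 + 68*v - 84)/(v^3 + v^2 - v - 1)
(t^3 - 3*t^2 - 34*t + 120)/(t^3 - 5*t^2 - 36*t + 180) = (t - 4)/(t - 6)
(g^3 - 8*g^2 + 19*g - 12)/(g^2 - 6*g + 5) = (g^2 - 7*g + 12)/(g - 5)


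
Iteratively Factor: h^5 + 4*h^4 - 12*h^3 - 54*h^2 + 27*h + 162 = (h + 3)*(h^4 + h^3 - 15*h^2 - 9*h + 54) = (h + 3)^2*(h^3 - 2*h^2 - 9*h + 18) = (h - 2)*(h + 3)^2*(h^2 - 9) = (h - 3)*(h - 2)*(h + 3)^2*(h + 3)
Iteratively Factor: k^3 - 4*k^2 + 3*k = (k - 3)*(k^2 - k) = k*(k - 3)*(k - 1)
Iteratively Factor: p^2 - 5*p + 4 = (p - 1)*(p - 4)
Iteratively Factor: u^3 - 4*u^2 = (u)*(u^2 - 4*u) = u^2*(u - 4)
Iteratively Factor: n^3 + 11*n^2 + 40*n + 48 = (n + 4)*(n^2 + 7*n + 12) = (n + 3)*(n + 4)*(n + 4)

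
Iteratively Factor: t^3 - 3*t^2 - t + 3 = (t - 3)*(t^2 - 1) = (t - 3)*(t + 1)*(t - 1)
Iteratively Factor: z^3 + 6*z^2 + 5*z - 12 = (z + 3)*(z^2 + 3*z - 4) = (z + 3)*(z + 4)*(z - 1)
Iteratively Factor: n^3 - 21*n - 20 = (n + 1)*(n^2 - n - 20) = (n + 1)*(n + 4)*(n - 5)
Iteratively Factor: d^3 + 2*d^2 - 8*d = (d - 2)*(d^2 + 4*d) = (d - 2)*(d + 4)*(d)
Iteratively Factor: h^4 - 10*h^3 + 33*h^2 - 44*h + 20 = (h - 1)*(h^3 - 9*h^2 + 24*h - 20) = (h - 2)*(h - 1)*(h^2 - 7*h + 10) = (h - 5)*(h - 2)*(h - 1)*(h - 2)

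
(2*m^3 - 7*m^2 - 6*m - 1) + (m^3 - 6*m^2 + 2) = 3*m^3 - 13*m^2 - 6*m + 1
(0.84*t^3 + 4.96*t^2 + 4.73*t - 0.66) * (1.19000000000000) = 0.9996*t^3 + 5.9024*t^2 + 5.6287*t - 0.7854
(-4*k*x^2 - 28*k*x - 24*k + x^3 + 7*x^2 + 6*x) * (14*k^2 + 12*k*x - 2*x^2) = -56*k^3*x^2 - 392*k^3*x - 336*k^3 - 34*k^2*x^3 - 238*k^2*x^2 - 204*k^2*x + 20*k*x^4 + 140*k*x^3 + 120*k*x^2 - 2*x^5 - 14*x^4 - 12*x^3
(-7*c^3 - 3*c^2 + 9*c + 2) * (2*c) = -14*c^4 - 6*c^3 + 18*c^2 + 4*c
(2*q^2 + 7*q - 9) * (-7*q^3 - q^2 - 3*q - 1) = -14*q^5 - 51*q^4 + 50*q^3 - 14*q^2 + 20*q + 9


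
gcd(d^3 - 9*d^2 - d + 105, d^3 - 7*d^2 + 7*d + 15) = d - 5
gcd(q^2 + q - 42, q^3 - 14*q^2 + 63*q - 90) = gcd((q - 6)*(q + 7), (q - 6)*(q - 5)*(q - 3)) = q - 6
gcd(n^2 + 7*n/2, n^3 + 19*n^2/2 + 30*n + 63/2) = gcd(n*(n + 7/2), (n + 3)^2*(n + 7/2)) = n + 7/2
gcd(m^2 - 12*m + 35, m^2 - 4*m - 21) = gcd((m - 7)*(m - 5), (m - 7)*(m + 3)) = m - 7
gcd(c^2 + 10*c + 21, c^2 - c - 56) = c + 7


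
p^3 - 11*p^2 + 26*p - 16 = (p - 8)*(p - 2)*(p - 1)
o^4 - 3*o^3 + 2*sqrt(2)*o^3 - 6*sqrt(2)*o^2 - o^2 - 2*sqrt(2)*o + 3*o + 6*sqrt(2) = (o - 3)*(o - 1)*(o + 1)*(o + 2*sqrt(2))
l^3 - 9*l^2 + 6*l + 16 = (l - 8)*(l - 2)*(l + 1)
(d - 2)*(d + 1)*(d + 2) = d^3 + d^2 - 4*d - 4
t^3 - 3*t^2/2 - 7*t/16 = t*(t - 7/4)*(t + 1/4)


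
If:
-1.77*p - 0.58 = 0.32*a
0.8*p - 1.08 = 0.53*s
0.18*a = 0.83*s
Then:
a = -5.17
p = 0.61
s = -1.12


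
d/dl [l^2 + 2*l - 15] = 2*l + 2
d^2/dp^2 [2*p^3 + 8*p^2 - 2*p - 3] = 12*p + 16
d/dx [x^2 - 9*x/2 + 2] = 2*x - 9/2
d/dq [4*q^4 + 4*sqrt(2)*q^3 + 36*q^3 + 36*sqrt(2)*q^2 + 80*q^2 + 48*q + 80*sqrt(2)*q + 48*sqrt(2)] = 16*q^3 + 12*sqrt(2)*q^2 + 108*q^2 + 72*sqrt(2)*q + 160*q + 48 + 80*sqrt(2)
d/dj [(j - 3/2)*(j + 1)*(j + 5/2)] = 3*j^2 + 4*j - 11/4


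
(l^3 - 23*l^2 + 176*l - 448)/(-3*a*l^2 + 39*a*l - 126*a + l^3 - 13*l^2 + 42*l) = (-l^2 + 16*l - 64)/(3*a*l - 18*a - l^2 + 6*l)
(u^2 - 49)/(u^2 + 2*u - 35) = (u - 7)/(u - 5)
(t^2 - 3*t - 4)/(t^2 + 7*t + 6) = (t - 4)/(t + 6)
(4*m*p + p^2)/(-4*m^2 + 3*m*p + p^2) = p/(-m + p)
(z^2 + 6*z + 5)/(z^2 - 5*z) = (z^2 + 6*z + 5)/(z*(z - 5))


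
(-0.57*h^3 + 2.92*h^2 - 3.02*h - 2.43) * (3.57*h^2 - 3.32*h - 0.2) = -2.0349*h^5 + 12.3168*h^4 - 20.3618*h^3 + 0.767299999999999*h^2 + 8.6716*h + 0.486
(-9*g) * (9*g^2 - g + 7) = -81*g^3 + 9*g^2 - 63*g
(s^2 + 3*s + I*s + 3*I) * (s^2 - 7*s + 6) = s^4 - 4*s^3 + I*s^3 - 15*s^2 - 4*I*s^2 + 18*s - 15*I*s + 18*I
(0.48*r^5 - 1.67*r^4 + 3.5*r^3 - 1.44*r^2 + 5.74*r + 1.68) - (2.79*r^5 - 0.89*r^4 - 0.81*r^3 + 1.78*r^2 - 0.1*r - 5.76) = -2.31*r^5 - 0.78*r^4 + 4.31*r^3 - 3.22*r^2 + 5.84*r + 7.44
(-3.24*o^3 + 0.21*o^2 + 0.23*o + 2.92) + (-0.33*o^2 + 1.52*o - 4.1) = -3.24*o^3 - 0.12*o^2 + 1.75*o - 1.18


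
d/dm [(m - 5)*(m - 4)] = 2*m - 9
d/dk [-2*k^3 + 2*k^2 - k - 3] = -6*k^2 + 4*k - 1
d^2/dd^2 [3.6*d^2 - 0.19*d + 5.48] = 7.20000000000000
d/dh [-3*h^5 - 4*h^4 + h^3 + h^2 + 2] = h*(-15*h^3 - 16*h^2 + 3*h + 2)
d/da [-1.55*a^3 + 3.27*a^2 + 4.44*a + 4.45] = -4.65*a^2 + 6.54*a + 4.44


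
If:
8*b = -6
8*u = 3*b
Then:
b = -3/4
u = -9/32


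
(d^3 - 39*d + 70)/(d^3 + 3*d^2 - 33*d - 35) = (d - 2)/(d + 1)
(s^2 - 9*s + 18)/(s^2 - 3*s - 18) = (s - 3)/(s + 3)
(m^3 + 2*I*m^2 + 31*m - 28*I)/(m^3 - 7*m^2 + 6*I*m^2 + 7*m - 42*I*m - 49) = (m - 4*I)/(m - 7)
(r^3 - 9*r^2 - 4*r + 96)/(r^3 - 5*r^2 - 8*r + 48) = (r - 8)/(r - 4)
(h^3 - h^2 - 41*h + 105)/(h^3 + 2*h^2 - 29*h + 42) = (h - 5)/(h - 2)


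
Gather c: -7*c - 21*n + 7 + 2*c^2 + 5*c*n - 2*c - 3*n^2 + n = 2*c^2 + c*(5*n - 9) - 3*n^2 - 20*n + 7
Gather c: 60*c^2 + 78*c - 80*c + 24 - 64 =60*c^2 - 2*c - 40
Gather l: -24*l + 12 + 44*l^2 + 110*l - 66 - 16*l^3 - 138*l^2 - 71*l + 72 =-16*l^3 - 94*l^2 + 15*l + 18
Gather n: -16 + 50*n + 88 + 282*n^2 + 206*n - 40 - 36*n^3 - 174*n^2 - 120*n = -36*n^3 + 108*n^2 + 136*n + 32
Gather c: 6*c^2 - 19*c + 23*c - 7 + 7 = 6*c^2 + 4*c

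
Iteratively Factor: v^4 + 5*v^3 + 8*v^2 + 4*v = (v + 2)*(v^3 + 3*v^2 + 2*v) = (v + 2)^2*(v^2 + v) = (v + 1)*(v + 2)^2*(v)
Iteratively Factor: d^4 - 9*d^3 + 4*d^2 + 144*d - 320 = (d - 4)*(d^3 - 5*d^2 - 16*d + 80) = (d - 5)*(d - 4)*(d^2 - 16) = (d - 5)*(d - 4)*(d + 4)*(d - 4)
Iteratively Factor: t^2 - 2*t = (t - 2)*(t)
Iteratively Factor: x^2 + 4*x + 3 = (x + 3)*(x + 1)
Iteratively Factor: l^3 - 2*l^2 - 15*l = (l + 3)*(l^2 - 5*l) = l*(l + 3)*(l - 5)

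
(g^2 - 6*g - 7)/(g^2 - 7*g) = (g + 1)/g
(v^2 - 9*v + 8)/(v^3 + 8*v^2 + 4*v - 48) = (v^2 - 9*v + 8)/(v^3 + 8*v^2 + 4*v - 48)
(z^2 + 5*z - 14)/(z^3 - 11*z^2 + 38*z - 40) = (z + 7)/(z^2 - 9*z + 20)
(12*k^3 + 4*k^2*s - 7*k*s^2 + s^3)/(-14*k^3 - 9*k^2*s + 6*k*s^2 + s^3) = (-6*k + s)/(7*k + s)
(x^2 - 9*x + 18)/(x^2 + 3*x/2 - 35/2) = 2*(x^2 - 9*x + 18)/(2*x^2 + 3*x - 35)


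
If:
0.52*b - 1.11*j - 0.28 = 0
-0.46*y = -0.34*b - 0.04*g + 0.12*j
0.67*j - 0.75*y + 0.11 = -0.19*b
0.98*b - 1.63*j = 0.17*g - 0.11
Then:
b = -7.37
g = -6.32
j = -3.70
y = -5.03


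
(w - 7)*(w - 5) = w^2 - 12*w + 35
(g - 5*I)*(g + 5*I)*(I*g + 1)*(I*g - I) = -g^4 + g^3 + I*g^3 - 25*g^2 - I*g^2 + 25*g + 25*I*g - 25*I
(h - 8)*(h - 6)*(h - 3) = h^3 - 17*h^2 + 90*h - 144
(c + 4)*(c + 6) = c^2 + 10*c + 24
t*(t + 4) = t^2 + 4*t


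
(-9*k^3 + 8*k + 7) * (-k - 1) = 9*k^4 + 9*k^3 - 8*k^2 - 15*k - 7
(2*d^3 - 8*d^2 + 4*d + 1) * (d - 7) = 2*d^4 - 22*d^3 + 60*d^2 - 27*d - 7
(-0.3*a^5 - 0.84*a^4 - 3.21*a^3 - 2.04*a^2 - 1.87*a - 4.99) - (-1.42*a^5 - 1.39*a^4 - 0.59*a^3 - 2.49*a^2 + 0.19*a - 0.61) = 1.12*a^5 + 0.55*a^4 - 2.62*a^3 + 0.45*a^2 - 2.06*a - 4.38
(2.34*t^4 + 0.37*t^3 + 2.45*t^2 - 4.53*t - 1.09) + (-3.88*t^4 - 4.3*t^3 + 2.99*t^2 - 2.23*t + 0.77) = -1.54*t^4 - 3.93*t^3 + 5.44*t^2 - 6.76*t - 0.32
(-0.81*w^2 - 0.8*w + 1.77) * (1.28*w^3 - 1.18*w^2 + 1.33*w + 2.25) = -1.0368*w^5 - 0.0682*w^4 + 2.1323*w^3 - 4.9751*w^2 + 0.5541*w + 3.9825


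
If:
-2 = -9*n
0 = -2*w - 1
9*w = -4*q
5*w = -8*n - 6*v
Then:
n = 2/9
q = 9/8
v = 13/108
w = -1/2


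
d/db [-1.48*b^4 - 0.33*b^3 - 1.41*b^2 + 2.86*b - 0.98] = -5.92*b^3 - 0.99*b^2 - 2.82*b + 2.86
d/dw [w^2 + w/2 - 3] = 2*w + 1/2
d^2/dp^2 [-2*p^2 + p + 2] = -4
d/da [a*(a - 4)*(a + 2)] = 3*a^2 - 4*a - 8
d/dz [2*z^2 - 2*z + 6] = 4*z - 2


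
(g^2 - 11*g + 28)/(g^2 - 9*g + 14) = (g - 4)/(g - 2)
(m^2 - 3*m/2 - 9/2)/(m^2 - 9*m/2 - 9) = (m - 3)/(m - 6)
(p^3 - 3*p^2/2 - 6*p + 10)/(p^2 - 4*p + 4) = p + 5/2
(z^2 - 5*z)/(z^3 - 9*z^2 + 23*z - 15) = z/(z^2 - 4*z + 3)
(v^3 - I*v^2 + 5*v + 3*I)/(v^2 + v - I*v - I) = (v^3 - I*v^2 + 5*v + 3*I)/(v^2 + v - I*v - I)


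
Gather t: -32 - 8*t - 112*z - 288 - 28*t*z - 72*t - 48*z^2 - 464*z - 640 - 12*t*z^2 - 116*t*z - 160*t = t*(-12*z^2 - 144*z - 240) - 48*z^2 - 576*z - 960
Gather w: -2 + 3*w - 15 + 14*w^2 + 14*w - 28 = 14*w^2 + 17*w - 45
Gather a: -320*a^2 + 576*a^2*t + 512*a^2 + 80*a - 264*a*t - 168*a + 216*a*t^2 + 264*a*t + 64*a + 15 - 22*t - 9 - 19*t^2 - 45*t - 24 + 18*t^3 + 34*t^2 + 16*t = a^2*(576*t + 192) + a*(216*t^2 - 24) + 18*t^3 + 15*t^2 - 51*t - 18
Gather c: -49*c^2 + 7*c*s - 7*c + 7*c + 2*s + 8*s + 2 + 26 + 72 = -49*c^2 + 7*c*s + 10*s + 100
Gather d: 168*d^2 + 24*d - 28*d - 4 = 168*d^2 - 4*d - 4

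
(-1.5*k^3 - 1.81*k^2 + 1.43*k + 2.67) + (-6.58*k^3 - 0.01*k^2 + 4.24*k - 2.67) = -8.08*k^3 - 1.82*k^2 + 5.67*k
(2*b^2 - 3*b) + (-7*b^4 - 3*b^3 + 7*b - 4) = -7*b^4 - 3*b^3 + 2*b^2 + 4*b - 4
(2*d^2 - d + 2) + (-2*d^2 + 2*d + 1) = d + 3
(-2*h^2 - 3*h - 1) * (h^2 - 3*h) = -2*h^4 + 3*h^3 + 8*h^2 + 3*h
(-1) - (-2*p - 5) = 2*p + 4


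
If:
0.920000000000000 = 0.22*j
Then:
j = 4.18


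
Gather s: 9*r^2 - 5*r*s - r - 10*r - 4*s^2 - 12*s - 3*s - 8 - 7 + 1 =9*r^2 - 11*r - 4*s^2 + s*(-5*r - 15) - 14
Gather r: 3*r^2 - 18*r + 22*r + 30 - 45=3*r^2 + 4*r - 15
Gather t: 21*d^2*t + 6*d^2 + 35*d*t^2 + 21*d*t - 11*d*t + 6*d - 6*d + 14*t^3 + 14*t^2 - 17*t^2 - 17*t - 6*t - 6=6*d^2 + 14*t^3 + t^2*(35*d - 3) + t*(21*d^2 + 10*d - 23) - 6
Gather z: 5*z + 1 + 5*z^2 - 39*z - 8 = 5*z^2 - 34*z - 7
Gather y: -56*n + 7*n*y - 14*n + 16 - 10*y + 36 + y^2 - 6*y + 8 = -70*n + y^2 + y*(7*n - 16) + 60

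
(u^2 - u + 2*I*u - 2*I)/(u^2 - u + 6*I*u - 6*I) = (u + 2*I)/(u + 6*I)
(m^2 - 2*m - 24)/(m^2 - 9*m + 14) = (m^2 - 2*m - 24)/(m^2 - 9*m + 14)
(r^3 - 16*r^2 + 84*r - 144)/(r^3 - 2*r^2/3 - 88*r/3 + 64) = 3*(r^2 - 12*r + 36)/(3*r^2 + 10*r - 48)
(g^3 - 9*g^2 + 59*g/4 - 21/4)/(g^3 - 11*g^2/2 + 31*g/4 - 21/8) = 2*(g - 7)/(2*g - 7)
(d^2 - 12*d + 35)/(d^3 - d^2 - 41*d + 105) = (d - 7)/(d^2 + 4*d - 21)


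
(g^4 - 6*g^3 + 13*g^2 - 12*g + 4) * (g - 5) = g^5 - 11*g^4 + 43*g^3 - 77*g^2 + 64*g - 20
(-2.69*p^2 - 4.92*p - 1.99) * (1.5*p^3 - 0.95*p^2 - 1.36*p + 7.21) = -4.035*p^5 - 4.8245*p^4 + 5.3474*p^3 - 10.8132*p^2 - 32.7668*p - 14.3479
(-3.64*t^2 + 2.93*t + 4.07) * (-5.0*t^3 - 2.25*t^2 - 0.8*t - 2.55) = 18.2*t^5 - 6.46*t^4 - 24.0305*t^3 - 2.2195*t^2 - 10.7275*t - 10.3785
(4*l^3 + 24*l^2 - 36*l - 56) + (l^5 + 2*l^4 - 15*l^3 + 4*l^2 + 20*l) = l^5 + 2*l^4 - 11*l^3 + 28*l^2 - 16*l - 56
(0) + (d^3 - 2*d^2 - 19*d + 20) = d^3 - 2*d^2 - 19*d + 20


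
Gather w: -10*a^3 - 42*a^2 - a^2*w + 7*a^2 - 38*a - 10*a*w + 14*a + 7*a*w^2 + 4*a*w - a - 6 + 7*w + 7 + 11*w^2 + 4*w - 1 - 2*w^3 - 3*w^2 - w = -10*a^3 - 35*a^2 - 25*a - 2*w^3 + w^2*(7*a + 8) + w*(-a^2 - 6*a + 10)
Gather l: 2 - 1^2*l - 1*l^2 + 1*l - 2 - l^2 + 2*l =-2*l^2 + 2*l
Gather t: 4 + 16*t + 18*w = 16*t + 18*w + 4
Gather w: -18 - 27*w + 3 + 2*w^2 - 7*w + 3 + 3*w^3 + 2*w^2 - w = 3*w^3 + 4*w^2 - 35*w - 12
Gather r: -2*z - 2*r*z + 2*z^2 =-2*r*z + 2*z^2 - 2*z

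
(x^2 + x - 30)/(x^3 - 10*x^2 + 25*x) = (x + 6)/(x*(x - 5))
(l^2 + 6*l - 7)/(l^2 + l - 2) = (l + 7)/(l + 2)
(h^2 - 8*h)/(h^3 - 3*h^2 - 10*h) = (8 - h)/(-h^2 + 3*h + 10)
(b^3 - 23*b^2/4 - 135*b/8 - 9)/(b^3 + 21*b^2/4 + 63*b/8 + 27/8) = (b - 8)/(b + 3)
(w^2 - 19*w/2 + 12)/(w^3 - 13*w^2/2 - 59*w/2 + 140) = (2*w - 3)/(2*w^2 + 3*w - 35)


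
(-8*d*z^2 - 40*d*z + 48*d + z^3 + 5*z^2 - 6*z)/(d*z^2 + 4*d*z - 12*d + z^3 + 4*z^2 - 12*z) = (-8*d*z + 8*d + z^2 - z)/(d*z - 2*d + z^2 - 2*z)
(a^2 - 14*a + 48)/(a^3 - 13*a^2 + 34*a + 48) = 1/(a + 1)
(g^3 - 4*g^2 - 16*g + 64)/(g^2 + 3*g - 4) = (g^2 - 8*g + 16)/(g - 1)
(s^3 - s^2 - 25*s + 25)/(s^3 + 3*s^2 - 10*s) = (s^2 - 6*s + 5)/(s*(s - 2))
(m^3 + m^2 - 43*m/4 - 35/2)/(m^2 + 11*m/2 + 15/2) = (m^2 - 3*m/2 - 7)/(m + 3)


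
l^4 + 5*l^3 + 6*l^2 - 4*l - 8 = (l - 1)*(l + 2)^3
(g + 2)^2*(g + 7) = g^3 + 11*g^2 + 32*g + 28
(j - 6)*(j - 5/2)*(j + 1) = j^3 - 15*j^2/2 + 13*j/2 + 15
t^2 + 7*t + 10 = (t + 2)*(t + 5)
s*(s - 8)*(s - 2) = s^3 - 10*s^2 + 16*s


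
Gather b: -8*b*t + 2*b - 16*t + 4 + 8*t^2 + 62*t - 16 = b*(2 - 8*t) + 8*t^2 + 46*t - 12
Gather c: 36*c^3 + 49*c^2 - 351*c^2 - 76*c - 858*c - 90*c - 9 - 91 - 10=36*c^3 - 302*c^2 - 1024*c - 110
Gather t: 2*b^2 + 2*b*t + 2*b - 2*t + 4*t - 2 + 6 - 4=2*b^2 + 2*b + t*(2*b + 2)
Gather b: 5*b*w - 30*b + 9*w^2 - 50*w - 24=b*(5*w - 30) + 9*w^2 - 50*w - 24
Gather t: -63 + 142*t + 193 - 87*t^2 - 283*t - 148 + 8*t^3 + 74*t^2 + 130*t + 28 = 8*t^3 - 13*t^2 - 11*t + 10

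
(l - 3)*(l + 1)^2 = l^3 - l^2 - 5*l - 3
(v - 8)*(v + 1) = v^2 - 7*v - 8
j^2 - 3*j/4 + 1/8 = (j - 1/2)*(j - 1/4)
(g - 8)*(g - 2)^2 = g^3 - 12*g^2 + 36*g - 32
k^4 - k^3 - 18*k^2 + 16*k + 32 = (k - 4)*(k - 2)*(k + 1)*(k + 4)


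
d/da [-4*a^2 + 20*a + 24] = 20 - 8*a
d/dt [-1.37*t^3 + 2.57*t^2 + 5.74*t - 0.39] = -4.11*t^2 + 5.14*t + 5.74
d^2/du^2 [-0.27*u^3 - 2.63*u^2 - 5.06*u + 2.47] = -1.62*u - 5.26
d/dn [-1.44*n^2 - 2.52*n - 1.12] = -2.88*n - 2.52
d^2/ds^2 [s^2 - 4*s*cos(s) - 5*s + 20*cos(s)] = 4*s*cos(s) + 8*sin(s) - 20*cos(s) + 2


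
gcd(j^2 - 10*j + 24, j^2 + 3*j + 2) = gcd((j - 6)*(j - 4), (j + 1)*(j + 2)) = 1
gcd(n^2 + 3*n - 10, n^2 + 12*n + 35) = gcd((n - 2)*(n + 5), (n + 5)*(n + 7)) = n + 5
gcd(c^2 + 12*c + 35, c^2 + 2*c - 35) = c + 7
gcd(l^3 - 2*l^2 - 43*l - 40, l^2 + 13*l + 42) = 1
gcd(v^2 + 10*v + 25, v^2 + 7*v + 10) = v + 5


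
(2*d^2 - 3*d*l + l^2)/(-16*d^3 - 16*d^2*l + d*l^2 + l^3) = (-2*d^2 + 3*d*l - l^2)/(16*d^3 + 16*d^2*l - d*l^2 - l^3)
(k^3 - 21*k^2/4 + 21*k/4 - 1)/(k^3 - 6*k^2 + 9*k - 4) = (k - 1/4)/(k - 1)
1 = 1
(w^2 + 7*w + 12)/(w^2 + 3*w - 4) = (w + 3)/(w - 1)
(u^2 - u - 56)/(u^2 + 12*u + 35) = (u - 8)/(u + 5)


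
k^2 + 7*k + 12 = (k + 3)*(k + 4)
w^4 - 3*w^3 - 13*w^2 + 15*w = w*(w - 5)*(w - 1)*(w + 3)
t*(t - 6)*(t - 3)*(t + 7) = t^4 - 2*t^3 - 45*t^2 + 126*t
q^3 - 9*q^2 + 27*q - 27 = (q - 3)^3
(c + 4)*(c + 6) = c^2 + 10*c + 24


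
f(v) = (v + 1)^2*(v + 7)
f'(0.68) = 28.63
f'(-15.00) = 420.00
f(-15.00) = -1568.00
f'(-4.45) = -5.69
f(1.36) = 46.56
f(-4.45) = 30.35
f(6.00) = 637.00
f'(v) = (v + 1)^2 + (v + 7)*(2*v + 2)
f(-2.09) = 5.83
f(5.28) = 484.30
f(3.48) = 210.34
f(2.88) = 148.74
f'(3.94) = 132.49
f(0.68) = 21.68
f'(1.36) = 45.03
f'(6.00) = 231.00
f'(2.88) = 91.72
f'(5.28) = 193.68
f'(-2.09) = -9.52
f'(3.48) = 113.97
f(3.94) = 266.98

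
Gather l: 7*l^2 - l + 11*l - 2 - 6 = 7*l^2 + 10*l - 8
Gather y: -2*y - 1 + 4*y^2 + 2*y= 4*y^2 - 1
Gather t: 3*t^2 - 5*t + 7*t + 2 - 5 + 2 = 3*t^2 + 2*t - 1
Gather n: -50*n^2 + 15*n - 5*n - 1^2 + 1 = -50*n^2 + 10*n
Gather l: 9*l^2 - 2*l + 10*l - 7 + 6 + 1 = 9*l^2 + 8*l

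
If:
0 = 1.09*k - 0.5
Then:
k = 0.46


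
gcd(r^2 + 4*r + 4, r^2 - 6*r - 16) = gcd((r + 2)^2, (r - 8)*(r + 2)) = r + 2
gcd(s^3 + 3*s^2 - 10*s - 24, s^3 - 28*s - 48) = s^2 + 6*s + 8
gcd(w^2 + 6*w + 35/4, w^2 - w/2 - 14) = w + 7/2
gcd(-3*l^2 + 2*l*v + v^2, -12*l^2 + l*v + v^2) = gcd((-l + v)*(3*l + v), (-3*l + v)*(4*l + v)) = 1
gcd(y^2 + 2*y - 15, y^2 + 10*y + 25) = y + 5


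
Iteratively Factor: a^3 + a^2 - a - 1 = (a - 1)*(a^2 + 2*a + 1) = (a - 1)*(a + 1)*(a + 1)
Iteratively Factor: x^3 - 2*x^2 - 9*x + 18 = (x - 2)*(x^2 - 9) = (x - 2)*(x + 3)*(x - 3)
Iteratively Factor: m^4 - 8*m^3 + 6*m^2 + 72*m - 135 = (m - 3)*(m^3 - 5*m^2 - 9*m + 45) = (m - 5)*(m - 3)*(m^2 - 9) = (m - 5)*(m - 3)*(m + 3)*(m - 3)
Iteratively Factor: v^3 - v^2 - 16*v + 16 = (v - 1)*(v^2 - 16) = (v - 4)*(v - 1)*(v + 4)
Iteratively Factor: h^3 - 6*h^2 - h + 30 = (h - 5)*(h^2 - h - 6) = (h - 5)*(h + 2)*(h - 3)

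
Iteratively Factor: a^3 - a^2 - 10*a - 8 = (a + 1)*(a^2 - 2*a - 8) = (a + 1)*(a + 2)*(a - 4)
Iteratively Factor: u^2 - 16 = (u - 4)*(u + 4)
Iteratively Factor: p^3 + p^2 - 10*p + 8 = (p + 4)*(p^2 - 3*p + 2) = (p - 1)*(p + 4)*(p - 2)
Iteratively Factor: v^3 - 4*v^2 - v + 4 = (v - 1)*(v^2 - 3*v - 4) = (v - 1)*(v + 1)*(v - 4)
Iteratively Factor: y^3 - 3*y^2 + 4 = (y - 2)*(y^2 - y - 2) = (y - 2)*(y + 1)*(y - 2)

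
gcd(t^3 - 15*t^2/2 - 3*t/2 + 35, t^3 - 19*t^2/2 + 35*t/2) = t^2 - 19*t/2 + 35/2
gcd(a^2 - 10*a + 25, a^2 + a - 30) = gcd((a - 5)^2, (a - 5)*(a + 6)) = a - 5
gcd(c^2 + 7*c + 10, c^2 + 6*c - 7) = 1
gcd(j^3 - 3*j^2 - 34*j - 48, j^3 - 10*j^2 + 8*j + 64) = j^2 - 6*j - 16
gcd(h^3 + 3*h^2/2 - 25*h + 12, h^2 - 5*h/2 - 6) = h - 4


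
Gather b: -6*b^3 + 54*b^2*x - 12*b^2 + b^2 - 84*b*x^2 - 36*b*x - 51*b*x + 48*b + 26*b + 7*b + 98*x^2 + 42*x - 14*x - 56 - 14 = -6*b^3 + b^2*(54*x - 11) + b*(-84*x^2 - 87*x + 81) + 98*x^2 + 28*x - 70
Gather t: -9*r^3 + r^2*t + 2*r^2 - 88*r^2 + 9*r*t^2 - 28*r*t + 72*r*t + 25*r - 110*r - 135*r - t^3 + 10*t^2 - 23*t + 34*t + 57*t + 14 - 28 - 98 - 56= -9*r^3 - 86*r^2 - 220*r - t^3 + t^2*(9*r + 10) + t*(r^2 + 44*r + 68) - 168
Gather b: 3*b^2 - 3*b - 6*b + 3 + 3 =3*b^2 - 9*b + 6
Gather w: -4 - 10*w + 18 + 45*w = 35*w + 14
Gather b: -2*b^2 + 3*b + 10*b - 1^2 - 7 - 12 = -2*b^2 + 13*b - 20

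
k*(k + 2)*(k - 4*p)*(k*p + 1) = k^4*p - 4*k^3*p^2 + 2*k^3*p + k^3 - 8*k^2*p^2 - 4*k^2*p + 2*k^2 - 8*k*p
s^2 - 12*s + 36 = (s - 6)^2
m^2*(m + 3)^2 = m^4 + 6*m^3 + 9*m^2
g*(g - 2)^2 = g^3 - 4*g^2 + 4*g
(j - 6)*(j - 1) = j^2 - 7*j + 6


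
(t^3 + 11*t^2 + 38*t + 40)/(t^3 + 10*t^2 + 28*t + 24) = (t^2 + 9*t + 20)/(t^2 + 8*t + 12)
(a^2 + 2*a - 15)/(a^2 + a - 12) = (a + 5)/(a + 4)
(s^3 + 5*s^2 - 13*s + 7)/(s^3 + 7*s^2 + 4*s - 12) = (s^2 + 6*s - 7)/(s^2 + 8*s + 12)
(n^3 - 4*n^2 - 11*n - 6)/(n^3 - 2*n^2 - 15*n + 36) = (n^3 - 4*n^2 - 11*n - 6)/(n^3 - 2*n^2 - 15*n + 36)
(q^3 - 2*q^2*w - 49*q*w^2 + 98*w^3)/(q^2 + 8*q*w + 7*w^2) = (q^2 - 9*q*w + 14*w^2)/(q + w)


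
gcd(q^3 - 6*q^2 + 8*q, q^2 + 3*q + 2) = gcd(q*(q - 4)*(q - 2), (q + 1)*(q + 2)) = 1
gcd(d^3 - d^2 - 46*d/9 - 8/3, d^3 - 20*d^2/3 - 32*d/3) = d + 4/3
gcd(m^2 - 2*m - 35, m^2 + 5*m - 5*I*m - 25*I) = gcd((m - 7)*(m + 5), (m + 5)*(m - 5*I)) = m + 5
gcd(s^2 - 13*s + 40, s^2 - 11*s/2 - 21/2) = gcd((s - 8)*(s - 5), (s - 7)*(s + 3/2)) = 1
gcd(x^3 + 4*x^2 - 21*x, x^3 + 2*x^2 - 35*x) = x^2 + 7*x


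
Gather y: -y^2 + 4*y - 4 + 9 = -y^2 + 4*y + 5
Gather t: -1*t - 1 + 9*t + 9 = 8*t + 8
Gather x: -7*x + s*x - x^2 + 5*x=-x^2 + x*(s - 2)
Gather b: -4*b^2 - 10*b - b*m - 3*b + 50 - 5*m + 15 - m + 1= -4*b^2 + b*(-m - 13) - 6*m + 66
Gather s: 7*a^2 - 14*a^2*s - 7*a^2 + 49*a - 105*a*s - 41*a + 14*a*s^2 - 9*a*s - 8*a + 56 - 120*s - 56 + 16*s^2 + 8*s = s^2*(14*a + 16) + s*(-14*a^2 - 114*a - 112)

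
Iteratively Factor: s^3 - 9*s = (s - 3)*(s^2 + 3*s) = (s - 3)*(s + 3)*(s)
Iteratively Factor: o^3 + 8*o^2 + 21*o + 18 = (o + 3)*(o^2 + 5*o + 6) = (o + 2)*(o + 3)*(o + 3)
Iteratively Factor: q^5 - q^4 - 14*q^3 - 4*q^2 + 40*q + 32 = (q + 2)*(q^4 - 3*q^3 - 8*q^2 + 12*q + 16) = (q - 4)*(q + 2)*(q^3 + q^2 - 4*q - 4) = (q - 4)*(q + 2)^2*(q^2 - q - 2) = (q - 4)*(q - 2)*(q + 2)^2*(q + 1)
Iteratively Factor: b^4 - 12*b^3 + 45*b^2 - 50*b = (b - 2)*(b^3 - 10*b^2 + 25*b) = (b - 5)*(b - 2)*(b^2 - 5*b) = (b - 5)^2*(b - 2)*(b)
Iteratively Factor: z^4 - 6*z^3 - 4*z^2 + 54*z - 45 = (z - 5)*(z^3 - z^2 - 9*z + 9) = (z - 5)*(z - 3)*(z^2 + 2*z - 3) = (z - 5)*(z - 3)*(z - 1)*(z + 3)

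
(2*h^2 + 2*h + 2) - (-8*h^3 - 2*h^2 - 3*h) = 8*h^3 + 4*h^2 + 5*h + 2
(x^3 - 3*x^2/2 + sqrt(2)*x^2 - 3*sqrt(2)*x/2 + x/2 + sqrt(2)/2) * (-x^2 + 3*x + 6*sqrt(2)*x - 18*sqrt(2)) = -x^5 + 9*x^4/2 + 5*sqrt(2)*x^4 - 45*sqrt(2)*x^3/2 + 7*x^3 - 105*x^2/2 + 25*sqrt(2)*x^2 - 15*sqrt(2)*x/2 + 60*x - 18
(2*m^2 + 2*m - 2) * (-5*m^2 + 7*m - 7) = -10*m^4 + 4*m^3 + 10*m^2 - 28*m + 14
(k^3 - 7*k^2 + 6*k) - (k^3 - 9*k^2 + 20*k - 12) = 2*k^2 - 14*k + 12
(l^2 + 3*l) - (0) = l^2 + 3*l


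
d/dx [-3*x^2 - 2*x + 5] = -6*x - 2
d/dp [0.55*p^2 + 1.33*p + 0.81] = 1.1*p + 1.33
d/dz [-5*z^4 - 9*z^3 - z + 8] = -20*z^3 - 27*z^2 - 1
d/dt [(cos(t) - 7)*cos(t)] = (7 - 2*cos(t))*sin(t)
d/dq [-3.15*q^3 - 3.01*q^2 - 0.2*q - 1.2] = -9.45*q^2 - 6.02*q - 0.2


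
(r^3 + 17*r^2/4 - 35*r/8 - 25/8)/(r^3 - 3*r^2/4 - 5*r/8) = (r + 5)/r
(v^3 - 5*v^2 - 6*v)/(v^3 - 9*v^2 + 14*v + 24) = v/(v - 4)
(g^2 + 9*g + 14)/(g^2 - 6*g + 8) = (g^2 + 9*g + 14)/(g^2 - 6*g + 8)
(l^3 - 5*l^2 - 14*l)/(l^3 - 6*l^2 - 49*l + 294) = l*(l + 2)/(l^2 + l - 42)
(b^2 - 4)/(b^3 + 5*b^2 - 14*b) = (b + 2)/(b*(b + 7))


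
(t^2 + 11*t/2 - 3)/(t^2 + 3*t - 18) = (t - 1/2)/(t - 3)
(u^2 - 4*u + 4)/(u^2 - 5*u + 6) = (u - 2)/(u - 3)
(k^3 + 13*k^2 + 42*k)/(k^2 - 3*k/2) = 2*(k^2 + 13*k + 42)/(2*k - 3)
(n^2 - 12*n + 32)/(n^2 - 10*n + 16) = (n - 4)/(n - 2)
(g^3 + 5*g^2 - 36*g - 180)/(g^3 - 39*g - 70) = (g^2 - 36)/(g^2 - 5*g - 14)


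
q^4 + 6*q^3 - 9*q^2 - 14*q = q*(q - 2)*(q + 1)*(q + 7)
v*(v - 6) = v^2 - 6*v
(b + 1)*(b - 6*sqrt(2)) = b^2 - 6*sqrt(2)*b + b - 6*sqrt(2)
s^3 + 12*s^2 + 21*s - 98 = (s - 2)*(s + 7)^2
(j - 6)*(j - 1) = j^2 - 7*j + 6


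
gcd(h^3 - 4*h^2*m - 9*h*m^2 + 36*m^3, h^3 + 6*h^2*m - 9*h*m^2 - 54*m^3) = h^2 - 9*m^2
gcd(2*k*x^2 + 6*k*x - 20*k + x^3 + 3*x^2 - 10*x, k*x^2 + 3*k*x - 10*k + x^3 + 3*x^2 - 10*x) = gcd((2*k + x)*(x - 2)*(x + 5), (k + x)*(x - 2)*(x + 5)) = x^2 + 3*x - 10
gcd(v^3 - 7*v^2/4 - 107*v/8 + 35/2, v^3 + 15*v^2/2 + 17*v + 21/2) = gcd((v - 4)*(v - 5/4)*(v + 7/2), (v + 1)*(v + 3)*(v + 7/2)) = v + 7/2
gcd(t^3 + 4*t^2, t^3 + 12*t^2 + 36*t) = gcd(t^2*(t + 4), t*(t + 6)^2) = t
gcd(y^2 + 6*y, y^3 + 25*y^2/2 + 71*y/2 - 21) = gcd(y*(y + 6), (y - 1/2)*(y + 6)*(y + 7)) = y + 6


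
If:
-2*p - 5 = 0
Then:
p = -5/2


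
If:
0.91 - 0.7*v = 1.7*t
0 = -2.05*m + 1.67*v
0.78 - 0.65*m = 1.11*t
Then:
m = 2.09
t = -0.52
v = 2.56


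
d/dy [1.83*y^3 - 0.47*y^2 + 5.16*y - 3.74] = 5.49*y^2 - 0.94*y + 5.16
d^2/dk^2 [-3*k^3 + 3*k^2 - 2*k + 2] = 6 - 18*k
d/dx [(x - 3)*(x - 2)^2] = (x - 2)*(3*x - 8)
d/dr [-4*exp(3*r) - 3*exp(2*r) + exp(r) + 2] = (-12*exp(2*r) - 6*exp(r) + 1)*exp(r)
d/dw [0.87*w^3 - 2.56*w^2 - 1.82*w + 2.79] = 2.61*w^2 - 5.12*w - 1.82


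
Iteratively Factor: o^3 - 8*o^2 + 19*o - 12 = (o - 4)*(o^2 - 4*o + 3) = (o - 4)*(o - 3)*(o - 1)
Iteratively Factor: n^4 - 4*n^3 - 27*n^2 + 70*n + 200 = (n + 2)*(n^3 - 6*n^2 - 15*n + 100) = (n + 2)*(n + 4)*(n^2 - 10*n + 25) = (n - 5)*(n + 2)*(n + 4)*(n - 5)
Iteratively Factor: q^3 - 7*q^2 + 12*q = (q - 3)*(q^2 - 4*q) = (q - 4)*(q - 3)*(q)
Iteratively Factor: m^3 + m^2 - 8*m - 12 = (m + 2)*(m^2 - m - 6) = (m - 3)*(m + 2)*(m + 2)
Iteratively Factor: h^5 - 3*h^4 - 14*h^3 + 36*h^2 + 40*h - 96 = (h + 3)*(h^4 - 6*h^3 + 4*h^2 + 24*h - 32) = (h + 2)*(h + 3)*(h^3 - 8*h^2 + 20*h - 16) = (h - 4)*(h + 2)*(h + 3)*(h^2 - 4*h + 4) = (h - 4)*(h - 2)*(h + 2)*(h + 3)*(h - 2)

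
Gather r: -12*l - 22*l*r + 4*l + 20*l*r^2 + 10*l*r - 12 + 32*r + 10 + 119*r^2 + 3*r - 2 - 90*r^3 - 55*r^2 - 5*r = -8*l - 90*r^3 + r^2*(20*l + 64) + r*(30 - 12*l) - 4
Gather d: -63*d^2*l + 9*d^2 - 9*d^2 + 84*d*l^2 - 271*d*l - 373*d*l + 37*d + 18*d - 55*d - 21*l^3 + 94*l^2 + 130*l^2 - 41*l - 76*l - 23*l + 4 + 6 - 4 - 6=-63*d^2*l + d*(84*l^2 - 644*l) - 21*l^3 + 224*l^2 - 140*l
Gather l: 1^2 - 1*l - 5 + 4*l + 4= 3*l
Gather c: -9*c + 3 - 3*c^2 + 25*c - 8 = -3*c^2 + 16*c - 5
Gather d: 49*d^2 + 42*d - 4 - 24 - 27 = 49*d^2 + 42*d - 55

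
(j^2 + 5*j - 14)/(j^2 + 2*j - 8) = (j + 7)/(j + 4)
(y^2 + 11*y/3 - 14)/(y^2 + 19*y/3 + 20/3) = (3*y^2 + 11*y - 42)/(3*y^2 + 19*y + 20)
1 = 1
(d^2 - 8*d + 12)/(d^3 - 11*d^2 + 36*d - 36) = 1/(d - 3)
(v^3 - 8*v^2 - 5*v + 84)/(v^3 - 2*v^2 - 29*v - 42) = (v - 4)/(v + 2)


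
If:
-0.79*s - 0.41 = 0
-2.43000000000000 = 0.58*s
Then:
No Solution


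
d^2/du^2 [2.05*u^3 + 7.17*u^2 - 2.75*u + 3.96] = 12.3*u + 14.34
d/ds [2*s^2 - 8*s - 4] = 4*s - 8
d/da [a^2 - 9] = 2*a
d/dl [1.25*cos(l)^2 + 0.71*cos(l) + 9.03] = -(2.5*cos(l) + 0.71)*sin(l)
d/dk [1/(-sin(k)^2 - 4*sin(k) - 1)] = 2*(sin(k) + 2)*cos(k)/(sin(k)^2 + 4*sin(k) + 1)^2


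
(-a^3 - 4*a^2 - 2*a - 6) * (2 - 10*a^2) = 10*a^5 + 40*a^4 + 18*a^3 + 52*a^2 - 4*a - 12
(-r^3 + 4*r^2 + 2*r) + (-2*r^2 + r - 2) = -r^3 + 2*r^2 + 3*r - 2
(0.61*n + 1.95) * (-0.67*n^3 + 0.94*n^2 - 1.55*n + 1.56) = -0.4087*n^4 - 0.7331*n^3 + 0.8875*n^2 - 2.0709*n + 3.042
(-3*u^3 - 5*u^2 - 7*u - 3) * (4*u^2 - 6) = -12*u^5 - 20*u^4 - 10*u^3 + 18*u^2 + 42*u + 18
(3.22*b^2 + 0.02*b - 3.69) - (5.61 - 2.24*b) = 3.22*b^2 + 2.26*b - 9.3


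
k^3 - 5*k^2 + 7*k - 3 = (k - 3)*(k - 1)^2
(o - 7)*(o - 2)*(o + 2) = o^3 - 7*o^2 - 4*o + 28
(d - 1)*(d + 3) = d^2 + 2*d - 3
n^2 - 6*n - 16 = (n - 8)*(n + 2)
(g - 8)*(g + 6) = g^2 - 2*g - 48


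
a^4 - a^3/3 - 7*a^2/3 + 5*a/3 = a*(a - 1)^2*(a + 5/3)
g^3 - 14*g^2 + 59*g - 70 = (g - 7)*(g - 5)*(g - 2)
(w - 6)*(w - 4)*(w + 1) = w^3 - 9*w^2 + 14*w + 24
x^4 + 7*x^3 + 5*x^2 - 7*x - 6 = (x - 1)*(x + 1)^2*(x + 6)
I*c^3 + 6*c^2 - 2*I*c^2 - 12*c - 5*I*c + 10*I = (c - 2)*(c - 5*I)*(I*c + 1)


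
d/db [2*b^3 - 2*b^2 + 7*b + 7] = 6*b^2 - 4*b + 7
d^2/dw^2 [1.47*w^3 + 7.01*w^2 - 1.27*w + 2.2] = 8.82*w + 14.02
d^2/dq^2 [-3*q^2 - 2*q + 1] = -6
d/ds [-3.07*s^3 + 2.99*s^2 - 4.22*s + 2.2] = -9.21*s^2 + 5.98*s - 4.22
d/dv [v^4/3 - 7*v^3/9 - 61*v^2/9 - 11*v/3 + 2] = 4*v^3/3 - 7*v^2/3 - 122*v/9 - 11/3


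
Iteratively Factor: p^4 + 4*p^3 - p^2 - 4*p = (p + 1)*(p^3 + 3*p^2 - 4*p) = p*(p + 1)*(p^2 + 3*p - 4) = p*(p + 1)*(p + 4)*(p - 1)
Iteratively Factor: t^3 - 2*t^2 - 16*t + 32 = (t - 4)*(t^2 + 2*t - 8) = (t - 4)*(t + 4)*(t - 2)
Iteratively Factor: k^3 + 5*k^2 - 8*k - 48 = (k + 4)*(k^2 + k - 12) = (k + 4)^2*(k - 3)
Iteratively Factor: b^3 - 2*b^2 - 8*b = (b + 2)*(b^2 - 4*b) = b*(b + 2)*(b - 4)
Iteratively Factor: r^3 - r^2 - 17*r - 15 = (r + 3)*(r^2 - 4*r - 5) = (r + 1)*(r + 3)*(r - 5)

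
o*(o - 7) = o^2 - 7*o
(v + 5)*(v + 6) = v^2 + 11*v + 30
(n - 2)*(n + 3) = n^2 + n - 6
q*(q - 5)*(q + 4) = q^3 - q^2 - 20*q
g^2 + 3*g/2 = g*(g + 3/2)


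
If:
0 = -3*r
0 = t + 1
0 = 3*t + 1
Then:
No Solution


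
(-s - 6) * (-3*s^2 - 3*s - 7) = 3*s^3 + 21*s^2 + 25*s + 42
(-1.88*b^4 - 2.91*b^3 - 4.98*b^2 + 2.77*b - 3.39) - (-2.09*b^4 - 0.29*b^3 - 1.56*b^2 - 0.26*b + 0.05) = 0.21*b^4 - 2.62*b^3 - 3.42*b^2 + 3.03*b - 3.44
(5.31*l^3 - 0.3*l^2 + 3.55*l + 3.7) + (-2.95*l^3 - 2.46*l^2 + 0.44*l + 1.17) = 2.36*l^3 - 2.76*l^2 + 3.99*l + 4.87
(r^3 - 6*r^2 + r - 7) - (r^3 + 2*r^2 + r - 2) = -8*r^2 - 5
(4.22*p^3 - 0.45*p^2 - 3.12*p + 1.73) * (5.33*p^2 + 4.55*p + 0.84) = 22.4926*p^5 + 16.8025*p^4 - 15.1323*p^3 - 5.3531*p^2 + 5.2507*p + 1.4532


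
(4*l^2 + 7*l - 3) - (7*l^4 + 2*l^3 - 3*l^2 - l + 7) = -7*l^4 - 2*l^3 + 7*l^2 + 8*l - 10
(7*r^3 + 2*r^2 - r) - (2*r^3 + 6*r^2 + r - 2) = 5*r^3 - 4*r^2 - 2*r + 2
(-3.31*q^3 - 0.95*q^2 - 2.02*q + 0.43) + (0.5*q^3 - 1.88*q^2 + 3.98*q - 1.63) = -2.81*q^3 - 2.83*q^2 + 1.96*q - 1.2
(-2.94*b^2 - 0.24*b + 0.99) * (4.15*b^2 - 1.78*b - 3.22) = -12.201*b^4 + 4.2372*b^3 + 14.0025*b^2 - 0.9894*b - 3.1878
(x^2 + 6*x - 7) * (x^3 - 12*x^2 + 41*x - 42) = x^5 - 6*x^4 - 38*x^3 + 288*x^2 - 539*x + 294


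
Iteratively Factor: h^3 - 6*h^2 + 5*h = (h)*(h^2 - 6*h + 5) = h*(h - 1)*(h - 5)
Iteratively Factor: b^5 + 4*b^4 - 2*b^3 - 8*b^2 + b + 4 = (b - 1)*(b^4 + 5*b^3 + 3*b^2 - 5*b - 4) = (b - 1)*(b + 1)*(b^3 + 4*b^2 - b - 4) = (b - 1)^2*(b + 1)*(b^2 + 5*b + 4) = (b - 1)^2*(b + 1)*(b + 4)*(b + 1)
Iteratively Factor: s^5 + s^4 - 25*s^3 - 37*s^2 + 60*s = (s - 1)*(s^4 + 2*s^3 - 23*s^2 - 60*s) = (s - 1)*(s + 4)*(s^3 - 2*s^2 - 15*s) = (s - 5)*(s - 1)*(s + 4)*(s^2 + 3*s) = (s - 5)*(s - 1)*(s + 3)*(s + 4)*(s)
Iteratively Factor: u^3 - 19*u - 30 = (u - 5)*(u^2 + 5*u + 6) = (u - 5)*(u + 3)*(u + 2)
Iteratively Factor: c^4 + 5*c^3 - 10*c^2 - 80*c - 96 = (c + 2)*(c^3 + 3*c^2 - 16*c - 48) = (c + 2)*(c + 4)*(c^2 - c - 12) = (c - 4)*(c + 2)*(c + 4)*(c + 3)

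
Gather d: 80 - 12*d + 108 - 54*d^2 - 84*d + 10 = -54*d^2 - 96*d + 198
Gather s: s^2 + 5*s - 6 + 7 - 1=s^2 + 5*s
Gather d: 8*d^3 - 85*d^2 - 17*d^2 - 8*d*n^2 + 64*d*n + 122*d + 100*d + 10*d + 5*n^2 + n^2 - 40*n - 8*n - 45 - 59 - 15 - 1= 8*d^3 - 102*d^2 + d*(-8*n^2 + 64*n + 232) + 6*n^2 - 48*n - 120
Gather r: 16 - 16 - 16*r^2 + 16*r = -16*r^2 + 16*r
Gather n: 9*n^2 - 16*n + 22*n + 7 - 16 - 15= 9*n^2 + 6*n - 24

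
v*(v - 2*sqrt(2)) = v^2 - 2*sqrt(2)*v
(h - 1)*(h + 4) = h^2 + 3*h - 4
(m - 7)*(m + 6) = m^2 - m - 42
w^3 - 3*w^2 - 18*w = w*(w - 6)*(w + 3)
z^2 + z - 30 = (z - 5)*(z + 6)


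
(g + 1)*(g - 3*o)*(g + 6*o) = g^3 + 3*g^2*o + g^2 - 18*g*o^2 + 3*g*o - 18*o^2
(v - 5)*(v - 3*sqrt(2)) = v^2 - 5*v - 3*sqrt(2)*v + 15*sqrt(2)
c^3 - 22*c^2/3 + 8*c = c*(c - 6)*(c - 4/3)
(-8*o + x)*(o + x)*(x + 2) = -8*o^2*x - 16*o^2 - 7*o*x^2 - 14*o*x + x^3 + 2*x^2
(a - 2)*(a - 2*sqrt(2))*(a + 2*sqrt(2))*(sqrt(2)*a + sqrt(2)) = sqrt(2)*a^4 - sqrt(2)*a^3 - 10*sqrt(2)*a^2 + 8*sqrt(2)*a + 16*sqrt(2)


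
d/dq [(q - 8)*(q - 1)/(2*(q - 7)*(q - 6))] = (-2*q^2 + 34*q - 137)/(q^4 - 26*q^3 + 253*q^2 - 1092*q + 1764)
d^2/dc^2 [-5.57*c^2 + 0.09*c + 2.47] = -11.1400000000000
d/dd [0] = 0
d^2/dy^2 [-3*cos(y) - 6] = 3*cos(y)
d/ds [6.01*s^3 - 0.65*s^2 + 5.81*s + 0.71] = 18.03*s^2 - 1.3*s + 5.81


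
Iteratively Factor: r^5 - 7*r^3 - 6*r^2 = (r + 1)*(r^4 - r^3 - 6*r^2) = (r + 1)*(r + 2)*(r^3 - 3*r^2) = r*(r + 1)*(r + 2)*(r^2 - 3*r) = r*(r - 3)*(r + 1)*(r + 2)*(r)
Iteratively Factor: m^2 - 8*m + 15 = (m - 5)*(m - 3)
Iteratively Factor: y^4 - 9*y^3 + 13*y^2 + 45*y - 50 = (y - 5)*(y^3 - 4*y^2 - 7*y + 10) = (y - 5)*(y - 1)*(y^2 - 3*y - 10) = (y - 5)*(y - 1)*(y + 2)*(y - 5)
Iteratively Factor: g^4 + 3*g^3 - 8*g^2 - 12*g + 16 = (g + 4)*(g^3 - g^2 - 4*g + 4) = (g + 2)*(g + 4)*(g^2 - 3*g + 2) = (g - 2)*(g + 2)*(g + 4)*(g - 1)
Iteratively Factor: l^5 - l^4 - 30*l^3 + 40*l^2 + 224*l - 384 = (l + 4)*(l^4 - 5*l^3 - 10*l^2 + 80*l - 96) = (l - 4)*(l + 4)*(l^3 - l^2 - 14*l + 24) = (l - 4)*(l - 2)*(l + 4)*(l^2 + l - 12) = (l - 4)*(l - 2)*(l + 4)^2*(l - 3)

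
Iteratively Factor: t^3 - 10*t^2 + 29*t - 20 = (t - 5)*(t^2 - 5*t + 4) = (t - 5)*(t - 1)*(t - 4)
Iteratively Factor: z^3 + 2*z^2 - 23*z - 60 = (z + 4)*(z^2 - 2*z - 15) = (z - 5)*(z + 4)*(z + 3)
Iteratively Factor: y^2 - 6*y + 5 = (y - 5)*(y - 1)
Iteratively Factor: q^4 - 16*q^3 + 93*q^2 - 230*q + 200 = (q - 2)*(q^3 - 14*q^2 + 65*q - 100) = (q - 5)*(q - 2)*(q^2 - 9*q + 20) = (q - 5)*(q - 4)*(q - 2)*(q - 5)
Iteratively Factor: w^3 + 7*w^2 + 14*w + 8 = (w + 4)*(w^2 + 3*w + 2) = (w + 2)*(w + 4)*(w + 1)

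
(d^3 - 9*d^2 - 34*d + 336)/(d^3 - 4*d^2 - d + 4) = (d^3 - 9*d^2 - 34*d + 336)/(d^3 - 4*d^2 - d + 4)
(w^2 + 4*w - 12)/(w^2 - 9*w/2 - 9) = 2*(-w^2 - 4*w + 12)/(-2*w^2 + 9*w + 18)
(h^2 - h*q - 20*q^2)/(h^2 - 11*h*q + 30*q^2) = (-h - 4*q)/(-h + 6*q)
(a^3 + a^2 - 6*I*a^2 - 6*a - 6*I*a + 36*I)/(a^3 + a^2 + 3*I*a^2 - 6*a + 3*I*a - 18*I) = (a - 6*I)/(a + 3*I)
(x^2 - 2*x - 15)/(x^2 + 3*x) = (x - 5)/x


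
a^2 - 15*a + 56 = (a - 8)*(a - 7)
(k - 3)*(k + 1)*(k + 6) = k^3 + 4*k^2 - 15*k - 18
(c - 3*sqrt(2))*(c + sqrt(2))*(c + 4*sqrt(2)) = c^3 + 2*sqrt(2)*c^2 - 22*c - 24*sqrt(2)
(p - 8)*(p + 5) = p^2 - 3*p - 40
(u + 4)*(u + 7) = u^2 + 11*u + 28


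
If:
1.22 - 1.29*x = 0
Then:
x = 0.95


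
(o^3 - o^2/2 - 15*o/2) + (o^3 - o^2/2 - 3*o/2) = 2*o^3 - o^2 - 9*o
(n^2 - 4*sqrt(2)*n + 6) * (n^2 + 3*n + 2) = n^4 - 4*sqrt(2)*n^3 + 3*n^3 - 12*sqrt(2)*n^2 + 8*n^2 - 8*sqrt(2)*n + 18*n + 12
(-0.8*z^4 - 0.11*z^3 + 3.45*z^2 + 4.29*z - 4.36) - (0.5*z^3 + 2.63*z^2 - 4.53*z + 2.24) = -0.8*z^4 - 0.61*z^3 + 0.82*z^2 + 8.82*z - 6.6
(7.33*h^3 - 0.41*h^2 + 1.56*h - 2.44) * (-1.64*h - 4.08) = -12.0212*h^4 - 29.234*h^3 - 0.8856*h^2 - 2.3632*h + 9.9552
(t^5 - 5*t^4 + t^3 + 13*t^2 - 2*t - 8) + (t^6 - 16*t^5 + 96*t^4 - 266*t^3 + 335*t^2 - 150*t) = t^6 - 15*t^5 + 91*t^4 - 265*t^3 + 348*t^2 - 152*t - 8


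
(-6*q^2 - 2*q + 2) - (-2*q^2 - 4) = -4*q^2 - 2*q + 6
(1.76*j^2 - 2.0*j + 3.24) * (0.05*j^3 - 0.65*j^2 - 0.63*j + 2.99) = 0.088*j^5 - 1.244*j^4 + 0.3532*j^3 + 4.4164*j^2 - 8.0212*j + 9.6876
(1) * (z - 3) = z - 3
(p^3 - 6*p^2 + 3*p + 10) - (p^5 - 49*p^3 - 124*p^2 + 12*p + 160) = -p^5 + 50*p^3 + 118*p^2 - 9*p - 150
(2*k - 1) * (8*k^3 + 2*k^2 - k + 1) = 16*k^4 - 4*k^3 - 4*k^2 + 3*k - 1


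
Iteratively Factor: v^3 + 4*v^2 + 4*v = (v + 2)*(v^2 + 2*v) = v*(v + 2)*(v + 2)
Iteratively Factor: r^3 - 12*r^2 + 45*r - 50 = (r - 2)*(r^2 - 10*r + 25) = (r - 5)*(r - 2)*(r - 5)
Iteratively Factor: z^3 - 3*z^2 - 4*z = (z)*(z^2 - 3*z - 4) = z*(z + 1)*(z - 4)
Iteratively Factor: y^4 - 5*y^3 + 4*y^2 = (y)*(y^3 - 5*y^2 + 4*y) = y^2*(y^2 - 5*y + 4) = y^2*(y - 1)*(y - 4)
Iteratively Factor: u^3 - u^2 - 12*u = (u)*(u^2 - u - 12) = u*(u - 4)*(u + 3)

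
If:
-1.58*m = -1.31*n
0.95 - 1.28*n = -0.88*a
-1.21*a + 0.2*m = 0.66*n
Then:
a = -0.24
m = 0.48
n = 0.58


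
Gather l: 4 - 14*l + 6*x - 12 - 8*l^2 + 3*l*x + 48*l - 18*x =-8*l^2 + l*(3*x + 34) - 12*x - 8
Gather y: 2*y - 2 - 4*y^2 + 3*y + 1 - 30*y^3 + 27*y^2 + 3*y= -30*y^3 + 23*y^2 + 8*y - 1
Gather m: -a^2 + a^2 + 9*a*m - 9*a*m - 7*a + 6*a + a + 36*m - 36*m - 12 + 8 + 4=0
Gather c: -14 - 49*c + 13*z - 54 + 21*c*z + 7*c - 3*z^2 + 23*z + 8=c*(21*z - 42) - 3*z^2 + 36*z - 60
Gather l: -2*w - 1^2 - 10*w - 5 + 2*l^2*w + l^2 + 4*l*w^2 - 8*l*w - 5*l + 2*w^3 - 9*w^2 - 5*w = l^2*(2*w + 1) + l*(4*w^2 - 8*w - 5) + 2*w^3 - 9*w^2 - 17*w - 6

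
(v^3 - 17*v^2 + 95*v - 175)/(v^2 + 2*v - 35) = (v^2 - 12*v + 35)/(v + 7)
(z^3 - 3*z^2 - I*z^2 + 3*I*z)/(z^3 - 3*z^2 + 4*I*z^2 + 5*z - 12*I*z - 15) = z/(z + 5*I)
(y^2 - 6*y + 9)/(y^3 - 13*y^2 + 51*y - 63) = 1/(y - 7)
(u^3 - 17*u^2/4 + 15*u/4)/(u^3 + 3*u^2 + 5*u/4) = (4*u^2 - 17*u + 15)/(4*u^2 + 12*u + 5)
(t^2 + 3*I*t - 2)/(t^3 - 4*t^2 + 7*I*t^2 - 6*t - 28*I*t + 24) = (t + 2*I)/(t^2 + t*(-4 + 6*I) - 24*I)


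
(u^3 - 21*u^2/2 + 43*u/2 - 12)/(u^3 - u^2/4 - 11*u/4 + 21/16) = 8*(u^2 - 9*u + 8)/(8*u^2 + 10*u - 7)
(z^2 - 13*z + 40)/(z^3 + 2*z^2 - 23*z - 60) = (z - 8)/(z^2 + 7*z + 12)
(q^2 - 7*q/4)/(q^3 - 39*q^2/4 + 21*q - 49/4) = q/(q^2 - 8*q + 7)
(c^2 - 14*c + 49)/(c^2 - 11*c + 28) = (c - 7)/(c - 4)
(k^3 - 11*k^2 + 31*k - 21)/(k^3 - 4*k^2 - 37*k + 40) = (k^2 - 10*k + 21)/(k^2 - 3*k - 40)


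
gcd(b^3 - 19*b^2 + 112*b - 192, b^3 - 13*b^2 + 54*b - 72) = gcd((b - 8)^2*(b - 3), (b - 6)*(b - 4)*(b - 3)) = b - 3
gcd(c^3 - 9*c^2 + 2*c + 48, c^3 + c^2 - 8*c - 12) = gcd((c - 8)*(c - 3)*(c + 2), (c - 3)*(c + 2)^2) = c^2 - c - 6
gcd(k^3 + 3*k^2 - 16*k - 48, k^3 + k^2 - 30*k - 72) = k^2 + 7*k + 12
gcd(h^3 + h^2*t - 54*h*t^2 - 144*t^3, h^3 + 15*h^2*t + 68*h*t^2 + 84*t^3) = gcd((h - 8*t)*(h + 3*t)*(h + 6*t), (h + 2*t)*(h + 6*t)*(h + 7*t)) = h + 6*t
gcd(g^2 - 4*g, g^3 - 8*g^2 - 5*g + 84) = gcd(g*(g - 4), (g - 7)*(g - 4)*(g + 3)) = g - 4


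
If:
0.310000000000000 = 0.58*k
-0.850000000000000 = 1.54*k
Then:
No Solution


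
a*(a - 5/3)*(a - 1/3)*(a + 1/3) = a^4 - 5*a^3/3 - a^2/9 + 5*a/27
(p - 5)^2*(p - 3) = p^3 - 13*p^2 + 55*p - 75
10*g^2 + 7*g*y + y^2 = (2*g + y)*(5*g + y)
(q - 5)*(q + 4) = q^2 - q - 20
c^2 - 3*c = c*(c - 3)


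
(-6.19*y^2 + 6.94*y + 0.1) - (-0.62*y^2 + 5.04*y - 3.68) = -5.57*y^2 + 1.9*y + 3.78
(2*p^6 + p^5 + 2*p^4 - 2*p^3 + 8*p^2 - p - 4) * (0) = 0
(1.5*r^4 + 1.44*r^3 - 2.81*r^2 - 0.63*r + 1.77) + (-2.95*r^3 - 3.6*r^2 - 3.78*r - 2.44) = 1.5*r^4 - 1.51*r^3 - 6.41*r^2 - 4.41*r - 0.67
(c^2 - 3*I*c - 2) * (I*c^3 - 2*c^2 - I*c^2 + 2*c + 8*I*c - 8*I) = I*c^5 + c^4 - I*c^4 - c^3 + 12*I*c^3 + 28*c^2 - 12*I*c^2 - 28*c - 16*I*c + 16*I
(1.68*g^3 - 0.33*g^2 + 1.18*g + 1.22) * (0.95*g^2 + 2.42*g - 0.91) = 1.596*g^5 + 3.7521*g^4 - 1.2064*g^3 + 4.3149*g^2 + 1.8786*g - 1.1102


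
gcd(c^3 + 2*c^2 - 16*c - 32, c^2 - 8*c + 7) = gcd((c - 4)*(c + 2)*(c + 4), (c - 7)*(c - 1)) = 1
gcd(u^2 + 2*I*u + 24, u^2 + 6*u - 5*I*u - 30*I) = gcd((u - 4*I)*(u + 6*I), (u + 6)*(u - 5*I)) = 1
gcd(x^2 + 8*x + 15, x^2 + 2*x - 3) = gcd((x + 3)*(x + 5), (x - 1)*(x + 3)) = x + 3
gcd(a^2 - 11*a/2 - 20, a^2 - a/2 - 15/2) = a + 5/2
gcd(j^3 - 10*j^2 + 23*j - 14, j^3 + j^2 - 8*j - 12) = 1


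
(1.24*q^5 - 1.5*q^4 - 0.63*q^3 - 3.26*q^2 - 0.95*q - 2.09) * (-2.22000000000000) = -2.7528*q^5 + 3.33*q^4 + 1.3986*q^3 + 7.2372*q^2 + 2.109*q + 4.6398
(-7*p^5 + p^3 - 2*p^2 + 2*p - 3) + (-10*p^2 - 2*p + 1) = -7*p^5 + p^3 - 12*p^2 - 2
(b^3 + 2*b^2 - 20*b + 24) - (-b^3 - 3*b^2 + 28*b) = 2*b^3 + 5*b^2 - 48*b + 24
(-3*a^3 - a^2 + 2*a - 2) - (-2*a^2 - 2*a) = -3*a^3 + a^2 + 4*a - 2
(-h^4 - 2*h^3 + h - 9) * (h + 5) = -h^5 - 7*h^4 - 10*h^3 + h^2 - 4*h - 45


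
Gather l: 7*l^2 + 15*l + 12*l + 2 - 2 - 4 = 7*l^2 + 27*l - 4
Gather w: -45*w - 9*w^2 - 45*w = -9*w^2 - 90*w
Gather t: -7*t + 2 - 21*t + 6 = 8 - 28*t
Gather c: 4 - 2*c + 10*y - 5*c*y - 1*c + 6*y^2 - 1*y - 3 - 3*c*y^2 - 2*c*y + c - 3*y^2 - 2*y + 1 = c*(-3*y^2 - 7*y - 2) + 3*y^2 + 7*y + 2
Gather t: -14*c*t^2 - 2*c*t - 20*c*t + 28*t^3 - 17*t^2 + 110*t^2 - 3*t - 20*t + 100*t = 28*t^3 + t^2*(93 - 14*c) + t*(77 - 22*c)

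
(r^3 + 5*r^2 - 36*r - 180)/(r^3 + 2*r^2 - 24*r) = (r^2 - r - 30)/(r*(r - 4))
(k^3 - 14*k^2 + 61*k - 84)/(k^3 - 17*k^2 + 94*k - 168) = (k - 3)/(k - 6)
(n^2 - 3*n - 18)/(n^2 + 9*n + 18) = (n - 6)/(n + 6)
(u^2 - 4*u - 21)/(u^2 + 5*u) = (u^2 - 4*u - 21)/(u*(u + 5))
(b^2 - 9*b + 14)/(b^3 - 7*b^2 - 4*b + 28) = 1/(b + 2)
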